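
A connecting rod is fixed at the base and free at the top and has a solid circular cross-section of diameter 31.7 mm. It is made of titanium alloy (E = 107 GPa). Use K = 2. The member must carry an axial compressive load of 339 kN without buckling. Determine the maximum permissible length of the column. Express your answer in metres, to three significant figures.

L_max ≈ 0.196 m

I = πd⁴/64 = π×31.7⁴/64 = 4.957×10^4 mm⁴
I = 4.957×10^-8 m⁴
At the buckling limit P_cr = P = 3.390×10^5 N
From P_cr = π²EI/(K·L)²:  L = (1/K)·√(π²EI/P_cr) = (1/2)·√(π²×1.07×10^11×4.957×10^-8/3.390×10^5)
L = 0.196 m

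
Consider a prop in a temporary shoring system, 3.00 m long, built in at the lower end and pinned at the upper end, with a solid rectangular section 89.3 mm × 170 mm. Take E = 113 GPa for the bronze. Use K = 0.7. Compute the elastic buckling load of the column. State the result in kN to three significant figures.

Buckling occurs about the weak axis: I_min = h·b³/12 with b = 89.3 mm (the shorter side).
I_min = 170×89.3³/12 = 1.009×10^7 mm⁴
I = 1.009×10^7 mm⁴ = 1.009×10^-5 m⁴
Effective length L_e = K·L = 0.7 × 3.00 = 2.100 m
P_cr = π²EI / L_e² = π² × 113×10⁹ × 1.009×10^-5 / 2.100² = 2.551×10^6 N

P_cr ≈ 2550 kN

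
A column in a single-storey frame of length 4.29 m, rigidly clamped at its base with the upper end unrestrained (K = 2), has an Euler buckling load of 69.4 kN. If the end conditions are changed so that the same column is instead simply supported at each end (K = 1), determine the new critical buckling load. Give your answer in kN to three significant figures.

P_cr ≈ 278 kN

P_cr ∝ 1/K², so P_cr,new = P_cr,old × (K_old/K_new)² = 69.4 × (2/1)²
= 69.4 × 4.000 = 278 kN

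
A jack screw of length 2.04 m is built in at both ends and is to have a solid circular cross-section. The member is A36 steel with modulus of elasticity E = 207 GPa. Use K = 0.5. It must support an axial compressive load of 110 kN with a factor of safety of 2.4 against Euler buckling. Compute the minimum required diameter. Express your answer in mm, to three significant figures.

d ≈ 40.7 mm

Required P_cr = n·P = 2.4 × 110 = 264.0 kN
L_e = K·L = 0.5 × 2.04 = 1.020 m
Required I = P_cr·L_e²/(π²E) = 2.640×10^5 × 1.020² / (π² × 2.07×10^11) = 1.344×10^-7 m⁴
I_req = 1.344×10^5 mm⁴
Solid circle: I = πd⁴/64  ⇒  d = (64I/π)^(1/4) = (64×1.344×10^5/π)^(1/4) = 40.7 mm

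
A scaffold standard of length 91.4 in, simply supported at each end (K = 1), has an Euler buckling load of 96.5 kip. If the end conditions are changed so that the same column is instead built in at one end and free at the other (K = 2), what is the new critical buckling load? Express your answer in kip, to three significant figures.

P_cr ≈ 24.1 kip

P_cr ∝ 1/K², so P_cr,new = P_cr,old × (K_old/K_new)² = 96.5 × (1/2)²
= 96.5 × 0.2500 = 24.1 kip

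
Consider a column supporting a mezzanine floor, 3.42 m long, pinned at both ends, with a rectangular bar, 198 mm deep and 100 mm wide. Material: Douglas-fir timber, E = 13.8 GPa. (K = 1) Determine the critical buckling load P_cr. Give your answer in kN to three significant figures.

Buckling occurs about the weak axis: I_min = h·b³/12 with b = 100 mm (the shorter side).
I_min = 198×100³/12 = 1.650×10^7 mm⁴
I = 1.650×10^7 mm⁴ = 1.650×10^-5 m⁴
Effective length L_e = K·L = 1 × 3.42 = 3.420 m
P_cr = π²EI / L_e² = π² × 13.8×10⁹ × 1.650×10^-5 / 3.420² = 1.921×10^5 N

P_cr ≈ 192 kN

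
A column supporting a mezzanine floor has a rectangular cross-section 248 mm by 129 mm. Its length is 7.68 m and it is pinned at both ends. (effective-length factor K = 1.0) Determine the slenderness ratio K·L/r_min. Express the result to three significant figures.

λ ≈ 206

Buckling occurs about the weak axis: I_min = h·b³/12 with b = 129 mm (the shorter side).
I_min = 248×129³/12 = 4.436×10^7 mm⁴
A = 3.199×10^4 mm²;  r_min = √(I/A) = √(4.436×10^7/3.199×10^4) = 37.24 mm
L_e = K·L = 1 × 7.68 m = 7.680 m = 7680.0 mm
λ = L_e / r_min = 7680.0 / 37.24 = 206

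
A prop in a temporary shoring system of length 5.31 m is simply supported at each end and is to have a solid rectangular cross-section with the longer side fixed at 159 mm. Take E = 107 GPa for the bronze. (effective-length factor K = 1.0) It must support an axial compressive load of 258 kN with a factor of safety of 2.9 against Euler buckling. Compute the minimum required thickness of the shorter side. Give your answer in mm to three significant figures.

b ≈ 115 mm

Required P_cr = n·P = 2.9 × 258 = 748.2 kN
L_e = K·L = 1 × 5.31 = 5.310 m
Required I = P_cr·L_e²/(π²E) = 7.482×10^5 × 5.310² / (π² × 1.07×10^11) = 1.998×10^-5 m⁴
I_req = 1.998×10^7 mm⁴
Rectangle, weak axis: I_min = h·b³/12 with h = 159 mm fixed  ⇒  b = (12I/h)^(1/3) = 115 mm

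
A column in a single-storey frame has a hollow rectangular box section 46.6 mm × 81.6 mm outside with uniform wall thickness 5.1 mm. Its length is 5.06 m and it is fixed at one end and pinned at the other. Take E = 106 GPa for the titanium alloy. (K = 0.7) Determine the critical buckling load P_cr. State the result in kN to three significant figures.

Inner dimensions: h_i = 81.6 − 2×5.1 = 71.40 mm, b_i = 46.6 − 2×5.1 = 36.40 mm
Weak-axis I_min = (h_o·b_o³ − h_i·b_i³)/12 with b_o = 46.6, b_i = 36.40 mm (shorter outer/inner sides).
I_min = (81.6×46.6³ − 71.40×36.40³)/12 = 4.012×10^5 mm⁴
I = 4.012×10^5 mm⁴ = 4.012×10^-7 m⁴
Effective length L_e = K·L = 0.7 × 5.06 = 3.542 m
P_cr = π²EI / L_e² = π² × 106×10⁹ × 4.012×10^-7 / 3.542² = 3.345×10^4 N

P_cr ≈ 33.5 kN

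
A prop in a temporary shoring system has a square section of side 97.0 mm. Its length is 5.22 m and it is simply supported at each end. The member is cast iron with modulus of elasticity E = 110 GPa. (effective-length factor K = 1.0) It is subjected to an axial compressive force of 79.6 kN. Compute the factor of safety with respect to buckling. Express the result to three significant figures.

I = a⁴/12 = 97.0⁴/12 = 7.377×10^6 mm⁴
I = 7.377×10^6 mm⁴ = 7.377×10^-6 m⁴
Effective length L_e = K·L = 1 × 5.22 = 5.220 m
P_cr = π²EI / L_e² = π² × 110×10⁹ × 7.377×10^-6 / 5.220² = 2.939×10^5 N
Factor of safety n = P_cr / P = 293.94 / 79.6 = 3.69

n ≈ 3.69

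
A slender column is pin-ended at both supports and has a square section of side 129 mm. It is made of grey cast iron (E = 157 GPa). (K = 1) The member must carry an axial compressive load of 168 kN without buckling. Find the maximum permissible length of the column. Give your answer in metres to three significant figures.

L_max ≈ 14.6 m

I = a⁴/12 = 129⁴/12 = 2.308×10^7 mm⁴
I = 2.308×10^-5 m⁴
At the buckling limit P_cr = P = 1.680×10^5 N
From P_cr = π²EI/(K·L)²:  L = (1/K)·√(π²EI/P_cr) = (1/1)·√(π²×1.57×10^11×2.308×10^-5/1.680×10^5)
L = 14.6 m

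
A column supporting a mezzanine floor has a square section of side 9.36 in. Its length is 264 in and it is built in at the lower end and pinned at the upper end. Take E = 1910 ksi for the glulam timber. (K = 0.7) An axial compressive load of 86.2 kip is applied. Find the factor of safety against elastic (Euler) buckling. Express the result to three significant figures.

I = a⁴/12 = 9.36⁴/12 = 639.6 in⁴
Effective length L_e = K·L = 0.7 × 264 = 184.8 in
P_cr = π²EI / L_e² = π² × 1910×10³ × 639.6 / 184.8² = 3.531×10^5 lb
Factor of safety n = P_cr / P = 353.06 / 86.2 = 4.10

n ≈ 4.10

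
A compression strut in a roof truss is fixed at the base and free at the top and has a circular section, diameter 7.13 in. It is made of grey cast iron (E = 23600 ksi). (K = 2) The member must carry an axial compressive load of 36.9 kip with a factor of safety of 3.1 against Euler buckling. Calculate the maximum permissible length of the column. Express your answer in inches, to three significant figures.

I = πd⁴/64 = π×7.13⁴/64 = 126.9 in⁴
Required critical load P_cr = n·P = 3.1 × 36.9 = 114.4 kip = 1.144×10^5 lb
From P_cr = π²EI/(K·L)²:  L = (1/K)·√(π²EI/P_cr) = (1/2)·√(π²×2.36×10^7×126.9/1.144×10^5)
L = 254 in

L_max ≈ 254 in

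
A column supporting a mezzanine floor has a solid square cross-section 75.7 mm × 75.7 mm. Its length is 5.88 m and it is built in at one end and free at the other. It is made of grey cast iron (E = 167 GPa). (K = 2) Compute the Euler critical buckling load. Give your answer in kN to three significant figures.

P_cr ≈ 32.6 kN

I = a⁴/12 = 75.7⁴/12 = 2.737×10^6 mm⁴
I = 2.737×10^6 mm⁴ = 2.737×10^-6 m⁴
Effective length L_e = K·L = 2 × 5.88 = 11.76 m
P_cr = π²EI / L_e² = π² × 167×10⁹ × 2.737×10^-6 / 11.76² = 3.261×10^4 N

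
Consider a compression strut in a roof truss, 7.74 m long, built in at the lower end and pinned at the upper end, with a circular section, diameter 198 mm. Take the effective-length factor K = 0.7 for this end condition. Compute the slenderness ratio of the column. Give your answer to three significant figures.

λ ≈ 109

For a solid circle r = d/4 = 198/4 = 49.50 mm
L_e = K·L = 0.7 × 7.74 m = 5.418 m = 5418.0 mm
λ = L_e / r_min = 5418.0 / 49.50 = 109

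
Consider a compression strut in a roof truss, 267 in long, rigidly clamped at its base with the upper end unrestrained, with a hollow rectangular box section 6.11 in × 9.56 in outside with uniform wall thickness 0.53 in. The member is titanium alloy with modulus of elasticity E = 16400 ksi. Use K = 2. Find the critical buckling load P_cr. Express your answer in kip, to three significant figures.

Inner dimensions: h_i = 9.56 − 2×0.53 = 8.500 in, b_i = 6.11 − 2×0.53 = 5.050 in
Weak-axis I_min = (h_o·b_o³ − h_i·b_i³)/12 with b_o = 6.11, b_i = 5.050 in (shorter outer/inner sides).
I_min = (9.56×6.11³ − 8.500×5.050³)/12 = 90.49 in⁴
Effective length L_e = K·L = 2 × 267 = 534.0 in
P_cr = π²EI / L_e² = π² × 16400×10³ × 90.49 / 534.0² = 5.137×10^4 lb

P_cr ≈ 51.4 kip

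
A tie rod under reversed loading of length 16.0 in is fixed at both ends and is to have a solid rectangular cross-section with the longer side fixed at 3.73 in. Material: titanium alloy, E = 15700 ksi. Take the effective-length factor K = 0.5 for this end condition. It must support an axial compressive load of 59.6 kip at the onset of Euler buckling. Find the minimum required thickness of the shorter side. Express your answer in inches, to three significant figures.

L_e = K·L = 0.5 × 16.0 = 8.000 in
Required I = P_cr·L_e²/(π²E) = 5.960×10^4 × 8.000² / (π² × 1.57×10^7) = 2.462×10^-2 in⁴
Rectangle, weak axis: I_min = h·b³/12 with h = 3.73 in fixed  ⇒  b = (12I/h)^(1/3) = 0.429 in

b ≈ 0.429 in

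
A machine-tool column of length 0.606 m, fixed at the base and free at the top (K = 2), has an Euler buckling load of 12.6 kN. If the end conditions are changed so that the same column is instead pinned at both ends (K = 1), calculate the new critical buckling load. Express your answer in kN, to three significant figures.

P_cr ≈ 50.4 kN

P_cr ∝ 1/K², so P_cr,new = P_cr,old × (K_old/K_new)² = 12.6 × (2/1)²
= 12.6 × 4.000 = 50.4 kN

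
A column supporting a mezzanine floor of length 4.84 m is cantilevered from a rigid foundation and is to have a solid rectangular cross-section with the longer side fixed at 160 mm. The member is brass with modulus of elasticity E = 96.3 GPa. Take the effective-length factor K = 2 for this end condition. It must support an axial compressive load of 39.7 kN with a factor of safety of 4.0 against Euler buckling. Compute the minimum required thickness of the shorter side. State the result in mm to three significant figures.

Required P_cr = n·P = 4.0 × 39.7 = 158.8 kN
L_e = K·L = 2 × 4.84 = 9.680 m
Required I = P_cr·L_e²/(π²E) = 1.588×10^5 × 9.680² / (π² × 9.63×10^10) = 1.566×10^-5 m⁴
I_req = 1.566×10^7 mm⁴
Rectangle, weak axis: I_min = h·b³/12 with h = 160 mm fixed  ⇒  b = (12I/h)^(1/3) = 105 mm

b ≈ 105 mm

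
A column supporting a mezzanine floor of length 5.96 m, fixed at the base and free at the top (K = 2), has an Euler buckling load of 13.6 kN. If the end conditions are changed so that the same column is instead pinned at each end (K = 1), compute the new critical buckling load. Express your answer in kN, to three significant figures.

P_cr ≈ 54.4 kN

P_cr ∝ 1/K², so P_cr,new = P_cr,old × (K_old/K_new)² = 13.6 × (2/1)²
= 13.6 × 4.000 = 54.4 kN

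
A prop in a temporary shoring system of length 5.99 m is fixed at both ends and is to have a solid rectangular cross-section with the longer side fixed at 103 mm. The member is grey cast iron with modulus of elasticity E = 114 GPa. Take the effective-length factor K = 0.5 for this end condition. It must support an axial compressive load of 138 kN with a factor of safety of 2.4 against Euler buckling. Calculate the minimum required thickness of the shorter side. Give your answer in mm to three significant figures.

Required P_cr = n·P = 2.4 × 138 = 331.2 kN
L_e = K·L = 0.5 × 5.99 = 2.995 m
Required I = P_cr·L_e²/(π²E) = 3.312×10^5 × 2.995² / (π² × 1.14×10^11) = 2.640×10^-6 m⁴
I_req = 2.640×10^6 mm⁴
Rectangle, weak axis: I_min = h·b³/12 with h = 103 mm fixed  ⇒  b = (12I/h)^(1/3) = 67.5 mm

b ≈ 67.5 mm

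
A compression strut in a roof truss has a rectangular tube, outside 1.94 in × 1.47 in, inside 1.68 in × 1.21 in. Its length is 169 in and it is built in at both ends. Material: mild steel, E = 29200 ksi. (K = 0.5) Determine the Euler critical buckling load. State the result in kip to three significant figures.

Weak-axis I_min = (h_o·b_o³ − h_i·b_i³)/12 with b_o = 1.47, b_i = 1.210 in (shorter outer/inner sides).
I_min = (1.94×1.47³ − 1.680×1.210³)/12 = 0.2655 in⁴
Effective length L_e = K·L = 0.5 × 169 = 84.50 in
P_cr = π²EI / L_e² = π² × 29200×10³ × 0.2655 / 84.50² = 1.072×10^4 lb

P_cr ≈ 10.7 kip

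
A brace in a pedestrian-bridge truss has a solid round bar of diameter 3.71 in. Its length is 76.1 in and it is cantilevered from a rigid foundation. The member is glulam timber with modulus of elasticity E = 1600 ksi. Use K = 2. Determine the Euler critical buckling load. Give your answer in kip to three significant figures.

I = πd⁴/64 = π×3.71⁴/64 = 9.300 in⁴
Effective length L_e = K·L = 2 × 76.1 = 152.2 in
P_cr = π²EI / L_e² = π² × 1600×10³ × 9.300 / 152.2² = 6.340×10^3 lb

P_cr ≈ 6.34 kip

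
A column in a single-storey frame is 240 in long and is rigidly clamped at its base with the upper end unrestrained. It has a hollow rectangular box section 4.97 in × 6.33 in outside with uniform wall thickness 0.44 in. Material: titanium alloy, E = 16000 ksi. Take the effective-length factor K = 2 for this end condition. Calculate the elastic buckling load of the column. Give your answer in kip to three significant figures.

Inner dimensions: h_i = 6.33 − 2×0.44 = 5.450 in, b_i = 4.97 − 2×0.44 = 4.090 in
Weak-axis I_min = (h_o·b_o³ − h_i·b_i³)/12 with b_o = 4.97, b_i = 4.090 in (shorter outer/inner sides).
I_min = (6.33×4.97³ − 5.450×4.090³)/12 = 33.68 in⁴
Effective length L_e = K·L = 2 × 240 = 480.0 in
P_cr = π²EI / L_e² = π² × 16000×10³ × 33.68 / 480.0² = 2.309×10^4 lb

P_cr ≈ 23.1 kip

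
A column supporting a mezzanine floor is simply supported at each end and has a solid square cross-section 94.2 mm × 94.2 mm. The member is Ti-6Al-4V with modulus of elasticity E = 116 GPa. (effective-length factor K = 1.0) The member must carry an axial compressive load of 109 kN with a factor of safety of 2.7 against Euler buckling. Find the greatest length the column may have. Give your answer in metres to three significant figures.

I = a⁴/12 = 94.2⁴/12 = 6.562×10^6 mm⁴
I = 6.562×10^-6 m⁴
Required critical load P_cr = n·P = 2.7 × 109 = 294.3 kN = 2.943×10^5 N
From P_cr = π²EI/(K·L)²:  L = (1/K)·√(π²EI/P_cr) = (1/1)·√(π²×1.16×10^11×6.562×10^-6/2.943×10^5)
L = 5.05 m

L_max ≈ 5.05 m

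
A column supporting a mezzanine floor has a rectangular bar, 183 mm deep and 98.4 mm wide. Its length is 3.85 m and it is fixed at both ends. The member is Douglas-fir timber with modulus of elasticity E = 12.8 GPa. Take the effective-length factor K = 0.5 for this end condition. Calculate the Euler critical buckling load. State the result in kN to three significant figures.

P_cr ≈ 495 kN

Buckling occurs about the weak axis: I_min = h·b³/12 with b = 98.4 mm (the shorter side).
I_min = 183×98.4³/12 = 1.453×10^7 mm⁴
I = 1.453×10^7 mm⁴ = 1.453×10^-5 m⁴
Effective length L_e = K·L = 0.5 × 3.85 = 1.925 m
P_cr = π²EI / L_e² = π² × 12.8×10⁹ × 1.453×10^-5 / 1.925² = 4.953×10^5 N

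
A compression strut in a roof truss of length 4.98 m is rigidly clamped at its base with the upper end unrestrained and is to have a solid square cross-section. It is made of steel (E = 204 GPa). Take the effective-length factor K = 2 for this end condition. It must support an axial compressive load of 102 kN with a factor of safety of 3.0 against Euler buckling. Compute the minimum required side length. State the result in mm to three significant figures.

Required P_cr = n·P = 3.0 × 102 = 306.0 kN
L_e = K·L = 2 × 4.98 = 9.960 m
Required I = P_cr·L_e²/(π²E) = 3.060×10^5 × 9.960² / (π² × 2.04×10^11) = 1.508×10^-5 m⁴
I_req = 1.508×10^7 mm⁴
Solid square: I = a⁴/12  ⇒  a = (12I)^(1/4) = (12×1.508×10^7)^(1/4) = 116 mm

a ≈ 116 mm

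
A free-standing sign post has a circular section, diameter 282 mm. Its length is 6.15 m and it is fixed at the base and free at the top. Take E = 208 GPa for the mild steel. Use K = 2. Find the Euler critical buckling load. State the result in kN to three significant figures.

I = πd⁴/64 = π×282⁴/64 = 3.104×10^8 mm⁴
I = 3.104×10^8 mm⁴ = 3.104×10^-4 m⁴
Effective length L_e = K·L = 2 × 6.15 = 12.30 m
P_cr = π²EI / L_e² = π² × 208×10⁹ × 3.104×10^-4 / 12.30² = 4.212×10^6 N

P_cr ≈ 4210 kN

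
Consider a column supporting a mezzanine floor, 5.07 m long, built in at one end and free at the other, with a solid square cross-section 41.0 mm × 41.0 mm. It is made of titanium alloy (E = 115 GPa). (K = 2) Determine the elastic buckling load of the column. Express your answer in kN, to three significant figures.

P_cr ≈ 2.60 kN

I = a⁴/12 = 41.0⁴/12 = 2.355×10^5 mm⁴
I = 2.355×10^5 mm⁴ = 2.355×10^-7 m⁴
Effective length L_e = K·L = 2 × 5.07 = 10.14 m
P_cr = π²EI / L_e² = π² × 115×10⁹ × 2.355×10^-7 / 10.14² = 2.599×10^3 N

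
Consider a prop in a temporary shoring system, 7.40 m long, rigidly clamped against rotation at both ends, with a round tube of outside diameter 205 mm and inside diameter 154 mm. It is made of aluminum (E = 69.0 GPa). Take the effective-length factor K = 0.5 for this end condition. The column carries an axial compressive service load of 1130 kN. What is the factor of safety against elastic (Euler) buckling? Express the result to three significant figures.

n ≈ 2.60

d_o = 205 mm, d_i = 154 mm
I = π(d_o⁴ − d_i⁴)/64 = π(205⁴ − 154.0⁴)/64 = 5.908×10^7 mm⁴
I = 5.908×10^7 mm⁴ = 5.908×10^-5 m⁴
Effective length L_e = K·L = 0.5 × 7.40 = 3.700 m
P_cr = π²EI / L_e² = π² × 69.0×10⁹ × 5.908×10^-5 / 3.700² = 2.939×10^6 N
Factor of safety n = P_cr / P = 2939.1 / 1130 = 2.60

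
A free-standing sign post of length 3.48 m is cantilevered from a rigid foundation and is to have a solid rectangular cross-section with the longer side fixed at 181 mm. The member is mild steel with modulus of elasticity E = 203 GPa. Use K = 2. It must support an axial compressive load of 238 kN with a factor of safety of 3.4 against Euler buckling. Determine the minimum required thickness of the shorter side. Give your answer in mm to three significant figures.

b ≈ 109 mm

Required P_cr = n·P = 3.4 × 238 = 809.2 kN
L_e = K·L = 2 × 3.48 = 6.960 m
Required I = P_cr·L_e²/(π²E) = 8.092×10^5 × 6.960² / (π² × 2.03×10^11) = 1.956×10^-5 m⁴
I_req = 1.956×10^7 mm⁴
Rectangle, weak axis: I_min = h·b³/12 with h = 181 mm fixed  ⇒  b = (12I/h)^(1/3) = 109 mm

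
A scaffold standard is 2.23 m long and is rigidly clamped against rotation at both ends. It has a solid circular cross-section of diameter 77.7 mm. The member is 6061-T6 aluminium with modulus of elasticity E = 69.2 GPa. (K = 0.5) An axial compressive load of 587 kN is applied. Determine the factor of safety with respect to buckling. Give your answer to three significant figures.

n ≈ 1.67

I = πd⁴/64 = π×77.7⁴/64 = 1.789×10^6 mm⁴
I = 1.789×10^6 mm⁴ = 1.789×10^-6 m⁴
Effective length L_e = K·L = 0.5 × 2.23 = 1.115 m
P_cr = π²EI / L_e² = π² × 69.2×10⁹ × 1.789×10^-6 / 1.115² = 9.829×10^5 N
Factor of safety n = P_cr / P = 982.90 / 587 = 1.67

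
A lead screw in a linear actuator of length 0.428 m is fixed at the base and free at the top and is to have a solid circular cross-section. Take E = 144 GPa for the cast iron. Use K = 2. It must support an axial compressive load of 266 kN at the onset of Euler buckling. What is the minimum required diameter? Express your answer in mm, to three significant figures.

L_e = K·L = 2 × 0.428 = 0.8560 m
Required I = P_cr·L_e²/(π²E) = 2.660×10^5 × 0.8560² / (π² × 1.44×10^11) = 1.371×10^-7 m⁴
I_req = 1.371×10^5 mm⁴
Solid circle: I = πd⁴/64  ⇒  d = (64I/π)^(1/4) = (64×1.371×10^5/π)^(1/4) = 40.9 mm

d ≈ 40.9 mm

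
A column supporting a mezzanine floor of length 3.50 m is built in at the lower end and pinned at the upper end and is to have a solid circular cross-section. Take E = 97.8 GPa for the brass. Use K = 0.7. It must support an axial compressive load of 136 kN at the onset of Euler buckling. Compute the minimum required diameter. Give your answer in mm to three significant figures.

d ≈ 64.4 mm

L_e = K·L = 0.7 × 3.50 = 2.450 m
Required I = P_cr·L_e²/(π²E) = 1.360×10^5 × 2.450² / (π² × 9.78×10^10) = 8.457×10^-7 m⁴
I_req = 8.457×10^5 mm⁴
Solid circle: I = πd⁴/64  ⇒  d = (64I/π)^(1/4) = (64×8.457×10^5/π)^(1/4) = 64.4 mm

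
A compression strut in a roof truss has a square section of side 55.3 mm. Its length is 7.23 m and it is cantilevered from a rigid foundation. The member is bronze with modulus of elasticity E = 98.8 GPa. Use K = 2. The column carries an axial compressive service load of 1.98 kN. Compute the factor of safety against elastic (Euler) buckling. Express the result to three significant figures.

n ≈ 1.84

I = a⁴/12 = 55.3⁴/12 = 7.793×10^5 mm⁴
I = 7.793×10^5 mm⁴ = 7.793×10^-7 m⁴
Effective length L_e = K·L = 2 × 7.23 = 14.46 m
P_cr = π²EI / L_e² = π² × 98.8×10⁹ × 7.793×10^-7 / 14.46² = 3.634×10^3 N
Factor of safety n = P_cr / P = 3.6345 / 1.98 = 1.84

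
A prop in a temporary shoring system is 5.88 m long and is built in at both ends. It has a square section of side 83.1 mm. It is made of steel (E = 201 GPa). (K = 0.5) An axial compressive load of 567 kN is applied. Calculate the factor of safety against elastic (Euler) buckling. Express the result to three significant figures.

n ≈ 1.61

I = a⁴/12 = 83.1⁴/12 = 3.974×10^6 mm⁴
I = 3.974×10^6 mm⁴ = 3.974×10^-6 m⁴
Effective length L_e = K·L = 0.5 × 5.88 = 2.940 m
P_cr = π²EI / L_e² = π² × 201×10⁹ × 3.974×10^-6 / 2.940² = 9.121×10^5 N
Factor of safety n = P_cr / P = 912.06 / 567 = 1.61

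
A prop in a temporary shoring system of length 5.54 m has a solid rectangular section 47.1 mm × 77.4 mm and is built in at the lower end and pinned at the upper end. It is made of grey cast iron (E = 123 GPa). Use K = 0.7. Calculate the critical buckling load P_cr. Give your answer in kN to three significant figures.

P_cr ≈ 54.4 kN

Buckling occurs about the weak axis: I_min = h·b³/12 with b = 47.1 mm (the shorter side).
I_min = 77.4×47.1³/12 = 6.739×10^5 mm⁴
I = 6.739×10^5 mm⁴ = 6.739×10^-7 m⁴
Effective length L_e = K·L = 0.7 × 5.54 = 3.878 m
P_cr = π²EI / L_e² = π² × 123×10⁹ × 6.739×10^-7 / 3.878² = 5.440×10^4 N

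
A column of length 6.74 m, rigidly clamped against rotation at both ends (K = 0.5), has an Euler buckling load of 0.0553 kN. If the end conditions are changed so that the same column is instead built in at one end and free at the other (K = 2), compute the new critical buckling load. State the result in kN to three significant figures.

P_cr ≈ 0.00346 kN

P_cr ∝ 1/K², so P_cr,new = P_cr,old × (K_old/K_new)² = 0.0553 × (0.5/2)²
= 0.0553 × 0.06250 = 0.00346 kN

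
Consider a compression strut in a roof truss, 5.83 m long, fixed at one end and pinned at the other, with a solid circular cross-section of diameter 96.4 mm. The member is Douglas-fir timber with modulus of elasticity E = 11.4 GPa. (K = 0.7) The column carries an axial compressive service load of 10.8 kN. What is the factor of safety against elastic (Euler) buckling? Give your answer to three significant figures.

I = πd⁴/64 = π×96.4⁴/64 = 4.239×10^6 mm⁴
I = 4.239×10^6 mm⁴ = 4.239×10^-6 m⁴
Effective length L_e = K·L = 0.7 × 5.83 = 4.081 m
P_cr = π²EI / L_e² = π² × 11.4×10⁹ × 4.239×10^-6 / 4.081² = 2.864×10^4 N
Factor of safety n = P_cr / P = 28.638 / 10.8 = 2.65

n ≈ 2.65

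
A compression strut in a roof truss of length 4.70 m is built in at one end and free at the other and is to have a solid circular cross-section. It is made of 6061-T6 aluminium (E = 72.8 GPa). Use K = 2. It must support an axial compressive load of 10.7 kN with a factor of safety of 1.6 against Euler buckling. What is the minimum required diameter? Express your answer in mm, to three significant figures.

d ≈ 80.9 mm

Required P_cr = n·P = 1.6 × 10.7 = 17.12 kN
L_e = K·L = 2 × 4.70 = 9.400 m
Required I = P_cr·L_e²/(π²E) = 1.712×10^4 × 9.400² / (π² × 7.28×10^10) = 2.105×10^-6 m⁴
I_req = 2.105×10^6 mm⁴
Solid circle: I = πd⁴/64  ⇒  d = (64I/π)^(1/4) = (64×2.105×10^6/π)^(1/4) = 80.9 mm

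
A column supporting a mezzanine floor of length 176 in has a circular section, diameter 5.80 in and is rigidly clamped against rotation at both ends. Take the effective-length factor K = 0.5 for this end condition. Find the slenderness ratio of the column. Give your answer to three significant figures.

λ ≈ 60.7

For a solid circle r = d/4 = 5.80/4 = 1.450 in
L_e = K·L = 0.5 × 176 = 88.00 in
λ = L_e / r_min = 88.000 / 1.450 = 60.7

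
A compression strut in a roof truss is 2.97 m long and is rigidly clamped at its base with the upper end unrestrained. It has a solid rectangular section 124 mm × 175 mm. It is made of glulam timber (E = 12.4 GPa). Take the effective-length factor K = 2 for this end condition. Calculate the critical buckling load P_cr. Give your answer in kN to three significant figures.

Buckling occurs about the weak axis: I_min = h·b³/12 with b = 124 mm (the shorter side).
I_min = 175×124³/12 = 2.780×10^7 mm⁴
I = 2.780×10^7 mm⁴ = 2.780×10^-5 m⁴
Effective length L_e = K·L = 2 × 2.97 = 5.940 m
P_cr = π²EI / L_e² = π² × 12.4×10⁹ × 2.780×10^-5 / 5.940² = 9.644×10^4 N

P_cr ≈ 96.4 kN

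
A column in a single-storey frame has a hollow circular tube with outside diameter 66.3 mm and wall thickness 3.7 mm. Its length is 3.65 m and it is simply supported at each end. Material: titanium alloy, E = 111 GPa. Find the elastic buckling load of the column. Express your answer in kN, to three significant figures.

P_cr ≈ 29.4 kN

Inner diameter d_i = 66.3 − 2×3.7 = 58.90 mm
I = π(d_o⁴ − d_i⁴)/64 = π(66.3⁴ − 58.90⁴)/64 = 3.577×10^5 mm⁴
I = 3.577×10^5 mm⁴ = 3.577×10^-7 m⁴
Effective length L_e = K·L = 1 × 3.65 = 3.650 m
P_cr = π²EI / L_e² = π² × 111×10⁹ × 3.577×10^-7 / 3.650² = 2.941×10^4 N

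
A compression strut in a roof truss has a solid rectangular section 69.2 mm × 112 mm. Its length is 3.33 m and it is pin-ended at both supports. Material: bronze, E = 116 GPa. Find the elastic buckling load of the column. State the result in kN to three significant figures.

P_cr ≈ 319 kN

Buckling occurs about the weak axis: I_min = h·b³/12 with b = 69.2 mm (the shorter side).
I_min = 112×69.2³/12 = 3.093×10^6 mm⁴
I = 3.093×10^6 mm⁴ = 3.093×10^-6 m⁴
Effective length L_e = K·L = 1 × 3.33 = 3.330 m
P_cr = π²EI / L_e² = π² × 116×10⁹ × 3.093×10^-6 / 3.330² = 3.193×10^5 N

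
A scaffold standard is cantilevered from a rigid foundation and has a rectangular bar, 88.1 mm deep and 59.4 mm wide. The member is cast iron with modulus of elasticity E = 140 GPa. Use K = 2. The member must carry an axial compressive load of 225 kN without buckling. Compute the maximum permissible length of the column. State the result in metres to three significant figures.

L_max ≈ 1.54 m

Buckling occurs about the weak axis: I_min = h·b³/12 with b = 59.4 mm (the shorter side).
I_min = 88.1×59.4³/12 = 1.539×10^6 mm⁴
I = 1.539×10^-6 m⁴
At the buckling limit P_cr = P = 2.250×10^5 N
From P_cr = π²EI/(K·L)²:  L = (1/K)·√(π²EI/P_cr) = (1/2)·√(π²×1.40×10^11×1.539×10^-6/2.250×10^5)
L = 1.54 m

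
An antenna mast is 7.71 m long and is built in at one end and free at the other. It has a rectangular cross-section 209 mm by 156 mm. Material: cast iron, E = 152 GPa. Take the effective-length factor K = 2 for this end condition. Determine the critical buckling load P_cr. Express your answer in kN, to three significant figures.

Buckling occurs about the weak axis: I_min = h·b³/12 with b = 156 mm (the shorter side).
I_min = 209×156³/12 = 6.612×10^7 mm⁴
I = 6.612×10^7 mm⁴ = 6.612×10^-5 m⁴
Effective length L_e = K·L = 2 × 7.71 = 15.42 m
P_cr = π²EI / L_e² = π² × 152×10⁹ × 6.612×10^-5 / 15.42² = 4.172×10^5 N

P_cr ≈ 417 kN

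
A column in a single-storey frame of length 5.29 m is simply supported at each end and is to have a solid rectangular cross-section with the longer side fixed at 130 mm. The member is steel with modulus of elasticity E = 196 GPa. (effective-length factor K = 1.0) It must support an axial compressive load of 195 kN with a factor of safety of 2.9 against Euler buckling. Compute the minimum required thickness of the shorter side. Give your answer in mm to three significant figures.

b ≈ 91.1 mm

Required P_cr = n·P = 2.9 × 195 = 565.5 kN
L_e = K·L = 1 × 5.29 = 5.290 m
Required I = P_cr·L_e²/(π²E) = 5.655×10^5 × 5.290² / (π² × 1.96×10^11) = 8.181×10^-6 m⁴
I_req = 8.181×10^6 mm⁴
Rectangle, weak axis: I_min = h·b³/12 with h = 130 mm fixed  ⇒  b = (12I/h)^(1/3) = 91.1 mm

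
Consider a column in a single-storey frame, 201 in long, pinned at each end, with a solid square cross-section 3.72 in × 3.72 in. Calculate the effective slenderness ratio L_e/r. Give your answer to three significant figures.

λ ≈ 187

I = a⁴/12 = 3.72⁴/12 = 15.96 in⁴
A = 13.84 in²;  r_min = √(I/A) = √(15.96/13.84) = 1.074 in
L_e = K·L = 1 × 201 = 201.0 in
λ = L_e / r_min = 201.00 / 1.074 = 187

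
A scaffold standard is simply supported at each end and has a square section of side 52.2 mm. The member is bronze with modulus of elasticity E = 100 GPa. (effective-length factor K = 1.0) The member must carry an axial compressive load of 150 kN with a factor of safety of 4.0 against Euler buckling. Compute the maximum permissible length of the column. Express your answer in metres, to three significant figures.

L_max ≈ 1.01 m

I = a⁴/12 = 52.2⁴/12 = 6.187×10^5 mm⁴
I = 6.187×10^-7 m⁴
Required critical load P_cr = n·P = 4.0 × 150 = 600.0 kN = 6.000×10^5 N
From P_cr = π²EI/(K·L)²:  L = (1/K)·√(π²EI/P_cr) = (1/1)·√(π²×1.00×10^11×6.187×10^-7/6.000×10^5)
L = 1.01 m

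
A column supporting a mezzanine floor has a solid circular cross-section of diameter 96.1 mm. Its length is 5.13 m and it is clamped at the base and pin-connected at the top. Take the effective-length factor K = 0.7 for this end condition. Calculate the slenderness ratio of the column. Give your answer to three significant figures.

For a solid circle r = d/4 = 96.1/4 = 24.02 mm
L_e = K·L = 0.7 × 5.13 m = 3.591 m = 3591.0 mm
λ = L_e / r_min = 3591.0 / 24.02 = 149

λ ≈ 149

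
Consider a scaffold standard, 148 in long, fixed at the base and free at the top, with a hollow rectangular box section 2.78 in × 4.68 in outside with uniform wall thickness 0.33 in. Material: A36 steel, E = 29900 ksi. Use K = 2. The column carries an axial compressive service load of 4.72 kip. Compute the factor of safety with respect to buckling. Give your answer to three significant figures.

Inner dimensions: h_i = 4.68 − 2×0.33 = 4.020 in, b_i = 2.78 − 2×0.33 = 2.120 in
Weak-axis I_min = (h_o·b_o³ − h_i·b_i³)/12 with b_o = 2.78, b_i = 2.120 in (shorter outer/inner sides).
I_min = (4.68×2.78³ − 4.020×2.120³)/12 = 5.187 in⁴
Effective length L_e = K·L = 2 × 148 = 296.0 in
P_cr = π²EI / L_e² = π² × 29900×10³ × 5.187 / 296.0² = 1.747×10^4 lb
Factor of safety n = P_cr / P = 17.471 / 4.72 = 3.70

n ≈ 3.70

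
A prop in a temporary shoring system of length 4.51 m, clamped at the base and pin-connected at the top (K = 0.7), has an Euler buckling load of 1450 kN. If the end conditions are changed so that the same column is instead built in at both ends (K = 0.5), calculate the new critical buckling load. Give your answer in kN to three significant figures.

P_cr ∝ 1/K², so P_cr,new = P_cr,old × (K_old/K_new)² = 1450 × (0.7/0.5)²
= 1450 × 1.960 = 2840 kN

P_cr ≈ 2840 kN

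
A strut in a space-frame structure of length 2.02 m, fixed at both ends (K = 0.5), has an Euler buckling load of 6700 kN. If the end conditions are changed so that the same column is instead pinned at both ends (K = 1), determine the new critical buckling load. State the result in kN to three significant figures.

P_cr ∝ 1/K², so P_cr,new = P_cr,old × (K_old/K_new)² = 6700 × (0.5/1)²
= 6700 × 0.2500 = 1680 kN

P_cr ≈ 1680 kN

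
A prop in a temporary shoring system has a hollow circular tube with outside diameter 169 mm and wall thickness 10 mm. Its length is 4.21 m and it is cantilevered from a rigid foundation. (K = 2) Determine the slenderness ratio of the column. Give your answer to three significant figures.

λ ≈ 149

Inner diameter d_i = 169 − 2×10 = 149.0 mm
I = π(d_o⁴ − d_i⁴)/64 = π(169⁴ − 149.0⁴)/64 = 1.585×10^7 mm⁴
A = 4.995×10^3 mm²;  r_min = √(I/A) = √(1.585×10^7/4.995×10^3) = 56.33 mm
L_e = K·L = 2 × 4.21 m = 8.420 m = 8420.0 mm
λ = L_e / r_min = 8420.0 / 56.33 = 149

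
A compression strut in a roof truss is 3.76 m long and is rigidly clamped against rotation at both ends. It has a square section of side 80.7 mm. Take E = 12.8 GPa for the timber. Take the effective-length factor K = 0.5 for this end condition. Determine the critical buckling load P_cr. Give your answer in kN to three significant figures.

P_cr ≈ 126 kN

I = a⁴/12 = 80.7⁴/12 = 3.534×10^6 mm⁴
I = 3.534×10^6 mm⁴ = 3.534×10^-6 m⁴
Effective length L_e = K·L = 0.5 × 3.76 = 1.880 m
P_cr = π²EI / L_e² = π² × 12.8×10⁹ × 3.534×10^-6 / 1.880² = 1.263×10^5 N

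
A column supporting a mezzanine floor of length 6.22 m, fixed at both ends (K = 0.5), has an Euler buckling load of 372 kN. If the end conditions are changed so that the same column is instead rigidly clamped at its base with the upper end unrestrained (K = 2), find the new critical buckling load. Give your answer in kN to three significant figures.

P_cr ∝ 1/K², so P_cr,new = P_cr,old × (K_old/K_new)² = 372 × (0.5/2)²
= 372 × 0.06250 = 23.2 kN

P_cr ≈ 23.2 kN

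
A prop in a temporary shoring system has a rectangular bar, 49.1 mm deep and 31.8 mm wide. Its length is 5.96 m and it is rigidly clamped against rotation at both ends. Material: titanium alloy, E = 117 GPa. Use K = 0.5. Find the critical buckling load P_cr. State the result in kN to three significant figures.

P_cr ≈ 17.1 kN

Buckling occurs about the weak axis: I_min = h·b³/12 with b = 31.8 mm (the shorter side).
I_min = 49.1×31.8³/12 = 1.316×10^5 mm⁴
I = 1.316×10^5 mm⁴ = 1.316×10^-7 m⁴
Effective length L_e = K·L = 0.5 × 5.96 = 2.980 m
P_cr = π²EI / L_e² = π² × 117×10⁹ × 1.316×10^-7 / 2.980² = 1.711×10^4 N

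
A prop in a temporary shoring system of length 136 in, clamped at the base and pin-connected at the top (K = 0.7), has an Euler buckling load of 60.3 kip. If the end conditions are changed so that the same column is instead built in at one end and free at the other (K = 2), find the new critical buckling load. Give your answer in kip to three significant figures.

P_cr ≈ 7.39 kip

P_cr ∝ 1/K², so P_cr,new = P_cr,old × (K_old/K_new)² = 60.3 × (0.7/2)²
= 60.3 × 0.1225 = 7.39 kip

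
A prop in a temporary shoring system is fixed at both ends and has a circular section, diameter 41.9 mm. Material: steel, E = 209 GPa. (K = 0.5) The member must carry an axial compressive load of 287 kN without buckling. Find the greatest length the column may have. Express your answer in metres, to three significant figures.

I = πd⁴/64 = π×41.9⁴/64 = 1.513×10^5 mm⁴
I = 1.513×10^-7 m⁴
At the buckling limit P_cr = P = 2.870×10^5 N
From P_cr = π²EI/(K·L)²:  L = (1/K)·√(π²EI/P_cr) = (1/0.5)·√(π²×2.09×10^11×1.513×10^-7/2.870×10^5)
L = 2.09 m

L_max ≈ 2.09 m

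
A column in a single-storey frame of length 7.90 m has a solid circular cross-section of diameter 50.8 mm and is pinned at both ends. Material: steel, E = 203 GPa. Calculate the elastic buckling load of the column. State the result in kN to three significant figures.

I = πd⁴/64 = π×50.8⁴/64 = 3.269×10^5 mm⁴
I = 3.269×10^5 mm⁴ = 3.269×10^-7 m⁴
Effective length L_e = K·L = 1 × 7.90 = 7.900 m
P_cr = π²EI / L_e² = π² × 203×10⁹ × 3.269×10^-7 / 7.900² = 1.049×10^4 N

P_cr ≈ 10.5 kN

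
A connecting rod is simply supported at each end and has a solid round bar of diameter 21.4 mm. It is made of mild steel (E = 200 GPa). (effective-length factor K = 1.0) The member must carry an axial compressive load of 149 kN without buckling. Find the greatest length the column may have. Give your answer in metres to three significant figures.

L_max ≈ 0.369 m

I = πd⁴/64 = π×21.4⁴/64 = 1.029×10^4 mm⁴
I = 1.029×10^-8 m⁴
At the buckling limit P_cr = P = 1.490×10^5 N
From P_cr = π²EI/(K·L)²:  L = (1/K)·√(π²EI/P_cr) = (1/1)·√(π²×2.00×10^11×1.029×10^-8/1.490×10^5)
L = 0.369 m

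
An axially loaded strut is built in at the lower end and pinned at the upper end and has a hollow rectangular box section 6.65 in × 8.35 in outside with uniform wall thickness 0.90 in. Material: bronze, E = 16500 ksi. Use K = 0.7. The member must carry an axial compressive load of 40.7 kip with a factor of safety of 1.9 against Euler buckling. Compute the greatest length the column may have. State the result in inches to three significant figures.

L_max ≈ 782 in

Inner dimensions: h_i = 8.35 − 2×0.90 = 6.550 in, b_i = 6.65 − 2×0.90 = 4.850 in
Weak-axis I_min = (h_o·b_o³ − h_i·b_i³)/12 with b_o = 6.65, b_i = 4.850 in (shorter outer/inner sides).
I_min = (8.35×6.65³ − 6.550×4.850³)/12 = 142.4 in⁴
Required critical load P_cr = n·P = 1.9 × 40.7 = 77.33 kip = 7.733×10^4 lb
From P_cr = π²EI/(K·L)²:  L = (1/K)·√(π²EI/P_cr) = (1/0.7)·√(π²×1.65×10^7×142.4/7.733×10^4)
L = 782 in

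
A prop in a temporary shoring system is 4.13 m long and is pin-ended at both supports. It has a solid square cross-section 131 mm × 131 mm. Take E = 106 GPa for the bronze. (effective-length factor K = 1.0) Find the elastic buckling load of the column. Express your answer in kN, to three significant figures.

P_cr ≈ 1510 kN

I = a⁴/12 = 131⁴/12 = 2.454×10^7 mm⁴
I = 2.454×10^7 mm⁴ = 2.454×10^-5 m⁴
Effective length L_e = K·L = 1 × 4.13 = 4.130 m
P_cr = π²EI / L_e² = π² × 106×10⁹ × 2.454×10^-5 / 4.130² = 1.505×10^6 N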